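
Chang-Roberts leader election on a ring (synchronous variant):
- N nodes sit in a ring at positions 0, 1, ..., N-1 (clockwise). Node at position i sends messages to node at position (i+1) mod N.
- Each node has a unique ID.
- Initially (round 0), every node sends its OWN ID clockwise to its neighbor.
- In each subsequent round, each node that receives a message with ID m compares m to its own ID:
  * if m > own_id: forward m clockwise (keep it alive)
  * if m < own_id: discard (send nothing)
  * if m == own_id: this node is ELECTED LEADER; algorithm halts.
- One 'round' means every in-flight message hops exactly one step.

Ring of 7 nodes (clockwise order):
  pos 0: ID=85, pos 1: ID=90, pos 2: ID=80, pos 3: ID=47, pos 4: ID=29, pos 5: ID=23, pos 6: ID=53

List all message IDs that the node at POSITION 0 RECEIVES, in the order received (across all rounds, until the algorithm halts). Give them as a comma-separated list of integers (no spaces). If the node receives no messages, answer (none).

Answer: 53,80,90

Derivation:
Round 1: pos1(id90) recv 85: drop; pos2(id80) recv 90: fwd; pos3(id47) recv 80: fwd; pos4(id29) recv 47: fwd; pos5(id23) recv 29: fwd; pos6(id53) recv 23: drop; pos0(id85) recv 53: drop
Round 2: pos3(id47) recv 90: fwd; pos4(id29) recv 80: fwd; pos5(id23) recv 47: fwd; pos6(id53) recv 29: drop
Round 3: pos4(id29) recv 90: fwd; pos5(id23) recv 80: fwd; pos6(id53) recv 47: drop
Round 4: pos5(id23) recv 90: fwd; pos6(id53) recv 80: fwd
Round 5: pos6(id53) recv 90: fwd; pos0(id85) recv 80: drop
Round 6: pos0(id85) recv 90: fwd
Round 7: pos1(id90) recv 90: ELECTED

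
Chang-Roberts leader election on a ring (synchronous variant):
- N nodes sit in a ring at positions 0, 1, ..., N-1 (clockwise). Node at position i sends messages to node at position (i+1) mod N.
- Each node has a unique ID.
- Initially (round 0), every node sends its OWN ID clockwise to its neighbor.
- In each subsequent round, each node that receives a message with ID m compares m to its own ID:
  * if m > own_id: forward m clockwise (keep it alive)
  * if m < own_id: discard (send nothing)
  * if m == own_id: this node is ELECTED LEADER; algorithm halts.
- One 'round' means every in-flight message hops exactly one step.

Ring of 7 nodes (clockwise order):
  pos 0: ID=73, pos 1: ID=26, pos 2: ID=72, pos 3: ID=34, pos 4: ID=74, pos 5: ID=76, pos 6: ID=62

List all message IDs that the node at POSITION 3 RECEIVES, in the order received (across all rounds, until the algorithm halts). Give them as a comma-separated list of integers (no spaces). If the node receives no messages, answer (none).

Round 1: pos1(id26) recv 73: fwd; pos2(id72) recv 26: drop; pos3(id34) recv 72: fwd; pos4(id74) recv 34: drop; pos5(id76) recv 74: drop; pos6(id62) recv 76: fwd; pos0(id73) recv 62: drop
Round 2: pos2(id72) recv 73: fwd; pos4(id74) recv 72: drop; pos0(id73) recv 76: fwd
Round 3: pos3(id34) recv 73: fwd; pos1(id26) recv 76: fwd
Round 4: pos4(id74) recv 73: drop; pos2(id72) recv 76: fwd
Round 5: pos3(id34) recv 76: fwd
Round 6: pos4(id74) recv 76: fwd
Round 7: pos5(id76) recv 76: ELECTED

Answer: 72,73,76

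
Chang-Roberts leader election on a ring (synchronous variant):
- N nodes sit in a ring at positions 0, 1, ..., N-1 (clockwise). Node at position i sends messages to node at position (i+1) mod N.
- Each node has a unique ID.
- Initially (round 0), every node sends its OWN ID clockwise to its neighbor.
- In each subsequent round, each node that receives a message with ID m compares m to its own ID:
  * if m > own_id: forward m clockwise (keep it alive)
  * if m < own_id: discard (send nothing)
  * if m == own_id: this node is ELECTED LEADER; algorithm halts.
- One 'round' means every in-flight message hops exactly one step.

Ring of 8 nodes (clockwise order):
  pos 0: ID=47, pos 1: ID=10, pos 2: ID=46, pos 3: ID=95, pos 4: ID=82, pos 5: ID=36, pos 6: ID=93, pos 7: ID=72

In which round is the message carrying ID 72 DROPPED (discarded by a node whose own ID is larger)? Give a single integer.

Round 1: pos1(id10) recv 47: fwd; pos2(id46) recv 10: drop; pos3(id95) recv 46: drop; pos4(id82) recv 95: fwd; pos5(id36) recv 82: fwd; pos6(id93) recv 36: drop; pos7(id72) recv 93: fwd; pos0(id47) recv 72: fwd
Round 2: pos2(id46) recv 47: fwd; pos5(id36) recv 95: fwd; pos6(id93) recv 82: drop; pos0(id47) recv 93: fwd; pos1(id10) recv 72: fwd
Round 3: pos3(id95) recv 47: drop; pos6(id93) recv 95: fwd; pos1(id10) recv 93: fwd; pos2(id46) recv 72: fwd
Round 4: pos7(id72) recv 95: fwd; pos2(id46) recv 93: fwd; pos3(id95) recv 72: drop
Round 5: pos0(id47) recv 95: fwd; pos3(id95) recv 93: drop
Round 6: pos1(id10) recv 95: fwd
Round 7: pos2(id46) recv 95: fwd
Round 8: pos3(id95) recv 95: ELECTED
Message ID 72 originates at pos 7; dropped at pos 3 in round 4

Answer: 4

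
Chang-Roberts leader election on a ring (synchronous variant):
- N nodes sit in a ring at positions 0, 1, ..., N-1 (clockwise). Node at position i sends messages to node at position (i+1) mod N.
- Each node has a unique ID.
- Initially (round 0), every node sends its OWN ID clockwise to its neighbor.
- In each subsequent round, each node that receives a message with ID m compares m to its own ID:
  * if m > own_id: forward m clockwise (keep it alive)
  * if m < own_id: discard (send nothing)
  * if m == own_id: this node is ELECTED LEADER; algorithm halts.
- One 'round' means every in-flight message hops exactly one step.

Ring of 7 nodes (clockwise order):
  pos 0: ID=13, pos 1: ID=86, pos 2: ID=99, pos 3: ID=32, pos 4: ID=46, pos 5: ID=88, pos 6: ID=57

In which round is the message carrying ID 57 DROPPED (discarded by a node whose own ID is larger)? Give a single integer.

Answer: 2

Derivation:
Round 1: pos1(id86) recv 13: drop; pos2(id99) recv 86: drop; pos3(id32) recv 99: fwd; pos4(id46) recv 32: drop; pos5(id88) recv 46: drop; pos6(id57) recv 88: fwd; pos0(id13) recv 57: fwd
Round 2: pos4(id46) recv 99: fwd; pos0(id13) recv 88: fwd; pos1(id86) recv 57: drop
Round 3: pos5(id88) recv 99: fwd; pos1(id86) recv 88: fwd
Round 4: pos6(id57) recv 99: fwd; pos2(id99) recv 88: drop
Round 5: pos0(id13) recv 99: fwd
Round 6: pos1(id86) recv 99: fwd
Round 7: pos2(id99) recv 99: ELECTED
Message ID 57 originates at pos 6; dropped at pos 1 in round 2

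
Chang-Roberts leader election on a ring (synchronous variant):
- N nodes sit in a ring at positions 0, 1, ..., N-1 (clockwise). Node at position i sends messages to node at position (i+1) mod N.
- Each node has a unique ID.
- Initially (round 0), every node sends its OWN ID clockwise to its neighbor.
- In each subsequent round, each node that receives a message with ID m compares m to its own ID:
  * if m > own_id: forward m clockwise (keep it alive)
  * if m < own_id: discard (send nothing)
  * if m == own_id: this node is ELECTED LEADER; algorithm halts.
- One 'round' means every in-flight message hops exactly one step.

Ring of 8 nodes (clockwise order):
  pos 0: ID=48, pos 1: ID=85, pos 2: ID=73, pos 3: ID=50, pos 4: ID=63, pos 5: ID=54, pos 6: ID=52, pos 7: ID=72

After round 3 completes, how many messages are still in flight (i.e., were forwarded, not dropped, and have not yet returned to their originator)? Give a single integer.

Answer: 2

Derivation:
Round 1: pos1(id85) recv 48: drop; pos2(id73) recv 85: fwd; pos3(id50) recv 73: fwd; pos4(id63) recv 50: drop; pos5(id54) recv 63: fwd; pos6(id52) recv 54: fwd; pos7(id72) recv 52: drop; pos0(id48) recv 72: fwd
Round 2: pos3(id50) recv 85: fwd; pos4(id63) recv 73: fwd; pos6(id52) recv 63: fwd; pos7(id72) recv 54: drop; pos1(id85) recv 72: drop
Round 3: pos4(id63) recv 85: fwd; pos5(id54) recv 73: fwd; pos7(id72) recv 63: drop
After round 3: 2 messages still in flight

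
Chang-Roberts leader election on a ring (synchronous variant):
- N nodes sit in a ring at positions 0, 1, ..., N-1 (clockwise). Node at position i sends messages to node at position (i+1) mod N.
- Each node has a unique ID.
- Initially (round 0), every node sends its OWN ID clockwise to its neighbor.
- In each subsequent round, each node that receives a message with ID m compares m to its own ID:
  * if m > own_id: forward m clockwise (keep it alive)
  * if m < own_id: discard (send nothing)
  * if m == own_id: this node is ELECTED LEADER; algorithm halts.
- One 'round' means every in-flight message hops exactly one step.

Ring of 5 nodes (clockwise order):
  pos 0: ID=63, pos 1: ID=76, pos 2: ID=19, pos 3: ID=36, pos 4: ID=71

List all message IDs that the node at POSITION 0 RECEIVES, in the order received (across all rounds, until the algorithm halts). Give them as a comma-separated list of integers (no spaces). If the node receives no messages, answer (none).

Answer: 71,76

Derivation:
Round 1: pos1(id76) recv 63: drop; pos2(id19) recv 76: fwd; pos3(id36) recv 19: drop; pos4(id71) recv 36: drop; pos0(id63) recv 71: fwd
Round 2: pos3(id36) recv 76: fwd; pos1(id76) recv 71: drop
Round 3: pos4(id71) recv 76: fwd
Round 4: pos0(id63) recv 76: fwd
Round 5: pos1(id76) recv 76: ELECTED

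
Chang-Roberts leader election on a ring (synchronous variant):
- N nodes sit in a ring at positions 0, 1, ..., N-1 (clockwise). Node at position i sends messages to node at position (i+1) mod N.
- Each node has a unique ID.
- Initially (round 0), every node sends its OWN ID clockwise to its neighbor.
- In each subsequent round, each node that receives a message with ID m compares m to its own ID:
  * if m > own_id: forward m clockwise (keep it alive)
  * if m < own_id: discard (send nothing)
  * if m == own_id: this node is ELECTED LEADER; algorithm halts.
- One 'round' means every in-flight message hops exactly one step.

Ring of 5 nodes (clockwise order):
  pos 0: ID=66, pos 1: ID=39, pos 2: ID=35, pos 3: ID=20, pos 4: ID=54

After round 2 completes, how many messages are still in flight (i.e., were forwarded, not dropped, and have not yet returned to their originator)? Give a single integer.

Round 1: pos1(id39) recv 66: fwd; pos2(id35) recv 39: fwd; pos3(id20) recv 35: fwd; pos4(id54) recv 20: drop; pos0(id66) recv 54: drop
Round 2: pos2(id35) recv 66: fwd; pos3(id20) recv 39: fwd; pos4(id54) recv 35: drop
After round 2: 2 messages still in flight

Answer: 2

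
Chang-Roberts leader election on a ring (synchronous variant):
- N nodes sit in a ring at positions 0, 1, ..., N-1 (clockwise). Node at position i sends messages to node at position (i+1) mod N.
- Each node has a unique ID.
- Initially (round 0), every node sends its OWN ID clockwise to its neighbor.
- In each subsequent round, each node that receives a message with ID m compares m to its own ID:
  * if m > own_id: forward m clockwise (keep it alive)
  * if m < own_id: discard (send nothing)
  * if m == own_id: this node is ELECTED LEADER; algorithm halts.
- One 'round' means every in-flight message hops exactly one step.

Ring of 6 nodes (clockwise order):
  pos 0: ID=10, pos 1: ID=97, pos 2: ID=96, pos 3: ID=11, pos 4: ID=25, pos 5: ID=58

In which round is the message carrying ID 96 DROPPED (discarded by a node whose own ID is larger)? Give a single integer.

Answer: 5

Derivation:
Round 1: pos1(id97) recv 10: drop; pos2(id96) recv 97: fwd; pos3(id11) recv 96: fwd; pos4(id25) recv 11: drop; pos5(id58) recv 25: drop; pos0(id10) recv 58: fwd
Round 2: pos3(id11) recv 97: fwd; pos4(id25) recv 96: fwd; pos1(id97) recv 58: drop
Round 3: pos4(id25) recv 97: fwd; pos5(id58) recv 96: fwd
Round 4: pos5(id58) recv 97: fwd; pos0(id10) recv 96: fwd
Round 5: pos0(id10) recv 97: fwd; pos1(id97) recv 96: drop
Round 6: pos1(id97) recv 97: ELECTED
Message ID 96 originates at pos 2; dropped at pos 1 in round 5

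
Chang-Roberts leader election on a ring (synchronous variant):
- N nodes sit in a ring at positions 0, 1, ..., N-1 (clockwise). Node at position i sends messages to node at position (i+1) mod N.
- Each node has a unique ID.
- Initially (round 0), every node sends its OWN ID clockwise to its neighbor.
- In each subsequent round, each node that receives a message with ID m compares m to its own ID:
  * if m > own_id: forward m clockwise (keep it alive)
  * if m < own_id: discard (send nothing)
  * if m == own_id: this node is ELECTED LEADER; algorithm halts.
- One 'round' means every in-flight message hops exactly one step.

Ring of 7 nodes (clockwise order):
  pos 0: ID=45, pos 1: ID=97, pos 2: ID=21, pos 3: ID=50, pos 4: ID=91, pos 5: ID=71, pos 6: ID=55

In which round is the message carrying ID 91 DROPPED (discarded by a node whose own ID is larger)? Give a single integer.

Answer: 4

Derivation:
Round 1: pos1(id97) recv 45: drop; pos2(id21) recv 97: fwd; pos3(id50) recv 21: drop; pos4(id91) recv 50: drop; pos5(id71) recv 91: fwd; pos6(id55) recv 71: fwd; pos0(id45) recv 55: fwd
Round 2: pos3(id50) recv 97: fwd; pos6(id55) recv 91: fwd; pos0(id45) recv 71: fwd; pos1(id97) recv 55: drop
Round 3: pos4(id91) recv 97: fwd; pos0(id45) recv 91: fwd; pos1(id97) recv 71: drop
Round 4: pos5(id71) recv 97: fwd; pos1(id97) recv 91: drop
Round 5: pos6(id55) recv 97: fwd
Round 6: pos0(id45) recv 97: fwd
Round 7: pos1(id97) recv 97: ELECTED
Message ID 91 originates at pos 4; dropped at pos 1 in round 4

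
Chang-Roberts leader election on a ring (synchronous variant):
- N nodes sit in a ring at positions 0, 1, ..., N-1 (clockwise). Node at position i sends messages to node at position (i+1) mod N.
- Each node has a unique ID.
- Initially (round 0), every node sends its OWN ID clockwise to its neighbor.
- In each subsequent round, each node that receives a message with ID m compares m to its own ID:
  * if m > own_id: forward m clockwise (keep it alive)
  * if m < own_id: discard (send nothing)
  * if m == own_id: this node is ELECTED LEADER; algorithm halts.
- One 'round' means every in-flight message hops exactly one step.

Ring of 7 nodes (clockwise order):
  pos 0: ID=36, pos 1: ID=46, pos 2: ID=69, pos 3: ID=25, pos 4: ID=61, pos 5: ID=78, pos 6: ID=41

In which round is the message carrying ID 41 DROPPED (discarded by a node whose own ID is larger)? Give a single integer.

Answer: 2

Derivation:
Round 1: pos1(id46) recv 36: drop; pos2(id69) recv 46: drop; pos3(id25) recv 69: fwd; pos4(id61) recv 25: drop; pos5(id78) recv 61: drop; pos6(id41) recv 78: fwd; pos0(id36) recv 41: fwd
Round 2: pos4(id61) recv 69: fwd; pos0(id36) recv 78: fwd; pos1(id46) recv 41: drop
Round 3: pos5(id78) recv 69: drop; pos1(id46) recv 78: fwd
Round 4: pos2(id69) recv 78: fwd
Round 5: pos3(id25) recv 78: fwd
Round 6: pos4(id61) recv 78: fwd
Round 7: pos5(id78) recv 78: ELECTED
Message ID 41 originates at pos 6; dropped at pos 1 in round 2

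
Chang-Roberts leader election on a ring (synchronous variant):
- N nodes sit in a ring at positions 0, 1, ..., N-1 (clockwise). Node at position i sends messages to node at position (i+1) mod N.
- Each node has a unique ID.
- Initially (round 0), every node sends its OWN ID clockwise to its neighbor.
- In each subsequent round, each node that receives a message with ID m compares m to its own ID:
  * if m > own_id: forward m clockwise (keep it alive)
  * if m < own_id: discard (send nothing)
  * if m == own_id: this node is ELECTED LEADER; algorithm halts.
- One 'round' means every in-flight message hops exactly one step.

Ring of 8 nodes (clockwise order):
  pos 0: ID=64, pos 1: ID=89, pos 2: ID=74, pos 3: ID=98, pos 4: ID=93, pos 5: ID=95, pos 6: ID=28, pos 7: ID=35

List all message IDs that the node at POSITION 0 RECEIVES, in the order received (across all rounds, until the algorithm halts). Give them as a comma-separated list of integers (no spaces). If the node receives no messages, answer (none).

Answer: 35,95,98

Derivation:
Round 1: pos1(id89) recv 64: drop; pos2(id74) recv 89: fwd; pos3(id98) recv 74: drop; pos4(id93) recv 98: fwd; pos5(id95) recv 93: drop; pos6(id28) recv 95: fwd; pos7(id35) recv 28: drop; pos0(id64) recv 35: drop
Round 2: pos3(id98) recv 89: drop; pos5(id95) recv 98: fwd; pos7(id35) recv 95: fwd
Round 3: pos6(id28) recv 98: fwd; pos0(id64) recv 95: fwd
Round 4: pos7(id35) recv 98: fwd; pos1(id89) recv 95: fwd
Round 5: pos0(id64) recv 98: fwd; pos2(id74) recv 95: fwd
Round 6: pos1(id89) recv 98: fwd; pos3(id98) recv 95: drop
Round 7: pos2(id74) recv 98: fwd
Round 8: pos3(id98) recv 98: ELECTED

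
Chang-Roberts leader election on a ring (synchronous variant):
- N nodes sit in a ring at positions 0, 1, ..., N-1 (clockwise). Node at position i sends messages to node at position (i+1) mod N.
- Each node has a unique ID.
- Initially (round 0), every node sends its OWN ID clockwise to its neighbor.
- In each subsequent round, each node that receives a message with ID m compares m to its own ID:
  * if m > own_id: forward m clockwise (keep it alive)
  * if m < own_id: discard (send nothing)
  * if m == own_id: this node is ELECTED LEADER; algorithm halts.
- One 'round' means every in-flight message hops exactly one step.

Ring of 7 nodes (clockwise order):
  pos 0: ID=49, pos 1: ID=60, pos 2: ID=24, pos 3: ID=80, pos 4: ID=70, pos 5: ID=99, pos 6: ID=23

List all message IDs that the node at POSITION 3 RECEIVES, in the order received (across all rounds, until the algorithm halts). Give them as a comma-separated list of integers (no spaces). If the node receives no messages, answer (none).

Answer: 24,60,99

Derivation:
Round 1: pos1(id60) recv 49: drop; pos2(id24) recv 60: fwd; pos3(id80) recv 24: drop; pos4(id70) recv 80: fwd; pos5(id99) recv 70: drop; pos6(id23) recv 99: fwd; pos0(id49) recv 23: drop
Round 2: pos3(id80) recv 60: drop; pos5(id99) recv 80: drop; pos0(id49) recv 99: fwd
Round 3: pos1(id60) recv 99: fwd
Round 4: pos2(id24) recv 99: fwd
Round 5: pos3(id80) recv 99: fwd
Round 6: pos4(id70) recv 99: fwd
Round 7: pos5(id99) recv 99: ELECTED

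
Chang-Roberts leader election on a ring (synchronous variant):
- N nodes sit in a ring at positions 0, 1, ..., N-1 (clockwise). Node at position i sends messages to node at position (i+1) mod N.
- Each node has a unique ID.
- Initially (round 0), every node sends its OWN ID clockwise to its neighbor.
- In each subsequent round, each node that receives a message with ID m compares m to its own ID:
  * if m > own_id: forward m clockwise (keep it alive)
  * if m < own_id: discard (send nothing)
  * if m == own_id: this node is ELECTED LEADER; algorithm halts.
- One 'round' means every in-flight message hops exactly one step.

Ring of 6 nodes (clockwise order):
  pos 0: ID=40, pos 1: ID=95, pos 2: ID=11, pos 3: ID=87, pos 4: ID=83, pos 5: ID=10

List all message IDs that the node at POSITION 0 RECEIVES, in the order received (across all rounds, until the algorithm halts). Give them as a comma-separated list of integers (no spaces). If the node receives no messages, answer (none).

Round 1: pos1(id95) recv 40: drop; pos2(id11) recv 95: fwd; pos3(id87) recv 11: drop; pos4(id83) recv 87: fwd; pos5(id10) recv 83: fwd; pos0(id40) recv 10: drop
Round 2: pos3(id87) recv 95: fwd; pos5(id10) recv 87: fwd; pos0(id40) recv 83: fwd
Round 3: pos4(id83) recv 95: fwd; pos0(id40) recv 87: fwd; pos1(id95) recv 83: drop
Round 4: pos5(id10) recv 95: fwd; pos1(id95) recv 87: drop
Round 5: pos0(id40) recv 95: fwd
Round 6: pos1(id95) recv 95: ELECTED

Answer: 10,83,87,95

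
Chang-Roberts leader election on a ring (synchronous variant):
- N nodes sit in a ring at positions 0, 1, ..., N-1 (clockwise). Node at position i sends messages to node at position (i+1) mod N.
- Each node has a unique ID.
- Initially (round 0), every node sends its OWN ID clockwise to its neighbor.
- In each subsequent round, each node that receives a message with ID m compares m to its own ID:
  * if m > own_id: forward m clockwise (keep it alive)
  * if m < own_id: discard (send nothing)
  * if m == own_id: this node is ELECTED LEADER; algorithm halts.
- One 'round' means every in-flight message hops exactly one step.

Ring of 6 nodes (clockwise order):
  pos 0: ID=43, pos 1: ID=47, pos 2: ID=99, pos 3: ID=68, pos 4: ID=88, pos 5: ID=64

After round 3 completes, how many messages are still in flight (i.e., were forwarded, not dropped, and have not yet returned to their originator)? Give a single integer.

Round 1: pos1(id47) recv 43: drop; pos2(id99) recv 47: drop; pos3(id68) recv 99: fwd; pos4(id88) recv 68: drop; pos5(id64) recv 88: fwd; pos0(id43) recv 64: fwd
Round 2: pos4(id88) recv 99: fwd; pos0(id43) recv 88: fwd; pos1(id47) recv 64: fwd
Round 3: pos5(id64) recv 99: fwd; pos1(id47) recv 88: fwd; pos2(id99) recv 64: drop
After round 3: 2 messages still in flight

Answer: 2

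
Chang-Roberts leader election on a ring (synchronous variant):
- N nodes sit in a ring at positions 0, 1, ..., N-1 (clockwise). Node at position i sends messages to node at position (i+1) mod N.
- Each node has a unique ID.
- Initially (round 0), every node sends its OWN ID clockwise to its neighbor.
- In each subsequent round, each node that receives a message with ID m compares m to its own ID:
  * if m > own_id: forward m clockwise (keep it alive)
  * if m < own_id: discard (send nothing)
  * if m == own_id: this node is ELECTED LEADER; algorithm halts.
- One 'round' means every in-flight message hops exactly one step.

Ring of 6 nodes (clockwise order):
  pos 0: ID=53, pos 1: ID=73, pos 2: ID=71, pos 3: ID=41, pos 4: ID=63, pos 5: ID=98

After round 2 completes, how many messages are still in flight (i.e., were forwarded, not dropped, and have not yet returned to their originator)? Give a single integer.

Round 1: pos1(id73) recv 53: drop; pos2(id71) recv 73: fwd; pos3(id41) recv 71: fwd; pos4(id63) recv 41: drop; pos5(id98) recv 63: drop; pos0(id53) recv 98: fwd
Round 2: pos3(id41) recv 73: fwd; pos4(id63) recv 71: fwd; pos1(id73) recv 98: fwd
After round 2: 3 messages still in flight

Answer: 3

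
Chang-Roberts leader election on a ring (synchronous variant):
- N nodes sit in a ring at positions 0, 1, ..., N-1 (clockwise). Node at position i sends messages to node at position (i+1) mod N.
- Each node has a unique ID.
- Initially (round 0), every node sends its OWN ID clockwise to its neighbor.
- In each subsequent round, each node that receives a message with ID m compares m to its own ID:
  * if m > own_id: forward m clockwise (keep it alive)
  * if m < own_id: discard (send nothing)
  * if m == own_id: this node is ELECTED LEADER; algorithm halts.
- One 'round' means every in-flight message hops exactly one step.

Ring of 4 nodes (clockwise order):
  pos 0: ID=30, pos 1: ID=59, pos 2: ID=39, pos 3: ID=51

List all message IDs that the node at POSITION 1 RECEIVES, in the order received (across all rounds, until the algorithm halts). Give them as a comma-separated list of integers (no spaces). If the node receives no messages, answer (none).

Round 1: pos1(id59) recv 30: drop; pos2(id39) recv 59: fwd; pos3(id51) recv 39: drop; pos0(id30) recv 51: fwd
Round 2: pos3(id51) recv 59: fwd; pos1(id59) recv 51: drop
Round 3: pos0(id30) recv 59: fwd
Round 4: pos1(id59) recv 59: ELECTED

Answer: 30,51,59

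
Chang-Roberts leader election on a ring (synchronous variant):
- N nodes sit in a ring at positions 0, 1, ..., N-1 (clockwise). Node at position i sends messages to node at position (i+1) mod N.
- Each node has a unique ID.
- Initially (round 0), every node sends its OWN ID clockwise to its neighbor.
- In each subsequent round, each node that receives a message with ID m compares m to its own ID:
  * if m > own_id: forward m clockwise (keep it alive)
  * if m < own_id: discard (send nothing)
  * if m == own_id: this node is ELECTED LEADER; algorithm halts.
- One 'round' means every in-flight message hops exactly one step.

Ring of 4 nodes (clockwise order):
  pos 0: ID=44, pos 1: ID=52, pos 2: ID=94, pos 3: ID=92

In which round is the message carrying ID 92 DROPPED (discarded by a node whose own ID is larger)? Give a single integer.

Round 1: pos1(id52) recv 44: drop; pos2(id94) recv 52: drop; pos3(id92) recv 94: fwd; pos0(id44) recv 92: fwd
Round 2: pos0(id44) recv 94: fwd; pos1(id52) recv 92: fwd
Round 3: pos1(id52) recv 94: fwd; pos2(id94) recv 92: drop
Round 4: pos2(id94) recv 94: ELECTED
Message ID 92 originates at pos 3; dropped at pos 2 in round 3

Answer: 3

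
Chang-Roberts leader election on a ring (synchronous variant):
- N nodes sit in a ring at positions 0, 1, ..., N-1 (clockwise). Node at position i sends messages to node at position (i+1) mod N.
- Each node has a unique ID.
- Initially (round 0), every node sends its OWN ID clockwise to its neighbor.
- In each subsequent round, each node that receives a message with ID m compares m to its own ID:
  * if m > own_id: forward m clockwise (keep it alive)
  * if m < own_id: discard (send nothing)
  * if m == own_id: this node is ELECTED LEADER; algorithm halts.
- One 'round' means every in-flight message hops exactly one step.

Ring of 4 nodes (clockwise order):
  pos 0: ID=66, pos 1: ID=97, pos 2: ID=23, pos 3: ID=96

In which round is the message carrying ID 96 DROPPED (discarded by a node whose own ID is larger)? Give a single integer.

Round 1: pos1(id97) recv 66: drop; pos2(id23) recv 97: fwd; pos3(id96) recv 23: drop; pos0(id66) recv 96: fwd
Round 2: pos3(id96) recv 97: fwd; pos1(id97) recv 96: drop
Round 3: pos0(id66) recv 97: fwd
Round 4: pos1(id97) recv 97: ELECTED
Message ID 96 originates at pos 3; dropped at pos 1 in round 2

Answer: 2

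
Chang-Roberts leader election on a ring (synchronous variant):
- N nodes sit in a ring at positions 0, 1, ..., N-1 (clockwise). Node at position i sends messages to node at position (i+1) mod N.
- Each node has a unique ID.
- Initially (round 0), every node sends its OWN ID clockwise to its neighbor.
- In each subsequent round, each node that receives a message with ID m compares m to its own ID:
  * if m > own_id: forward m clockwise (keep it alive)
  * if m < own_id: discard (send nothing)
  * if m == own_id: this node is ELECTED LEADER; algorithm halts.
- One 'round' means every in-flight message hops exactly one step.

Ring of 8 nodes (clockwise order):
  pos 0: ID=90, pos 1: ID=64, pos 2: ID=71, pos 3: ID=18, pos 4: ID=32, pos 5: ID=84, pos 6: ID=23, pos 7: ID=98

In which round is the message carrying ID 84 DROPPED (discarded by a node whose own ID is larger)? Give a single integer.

Answer: 2

Derivation:
Round 1: pos1(id64) recv 90: fwd; pos2(id71) recv 64: drop; pos3(id18) recv 71: fwd; pos4(id32) recv 18: drop; pos5(id84) recv 32: drop; pos6(id23) recv 84: fwd; pos7(id98) recv 23: drop; pos0(id90) recv 98: fwd
Round 2: pos2(id71) recv 90: fwd; pos4(id32) recv 71: fwd; pos7(id98) recv 84: drop; pos1(id64) recv 98: fwd
Round 3: pos3(id18) recv 90: fwd; pos5(id84) recv 71: drop; pos2(id71) recv 98: fwd
Round 4: pos4(id32) recv 90: fwd; pos3(id18) recv 98: fwd
Round 5: pos5(id84) recv 90: fwd; pos4(id32) recv 98: fwd
Round 6: pos6(id23) recv 90: fwd; pos5(id84) recv 98: fwd
Round 7: pos7(id98) recv 90: drop; pos6(id23) recv 98: fwd
Round 8: pos7(id98) recv 98: ELECTED
Message ID 84 originates at pos 5; dropped at pos 7 in round 2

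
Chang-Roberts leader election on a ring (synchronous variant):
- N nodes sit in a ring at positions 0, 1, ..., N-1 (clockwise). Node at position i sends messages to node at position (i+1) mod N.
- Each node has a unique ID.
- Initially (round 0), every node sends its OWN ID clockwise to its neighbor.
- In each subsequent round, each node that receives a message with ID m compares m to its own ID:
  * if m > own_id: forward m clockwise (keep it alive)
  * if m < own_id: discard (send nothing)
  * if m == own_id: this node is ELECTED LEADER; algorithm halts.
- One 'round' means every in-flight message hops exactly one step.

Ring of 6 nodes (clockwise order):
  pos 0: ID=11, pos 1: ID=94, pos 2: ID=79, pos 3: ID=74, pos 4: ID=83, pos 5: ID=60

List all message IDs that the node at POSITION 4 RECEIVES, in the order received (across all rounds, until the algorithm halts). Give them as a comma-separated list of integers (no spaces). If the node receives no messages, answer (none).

Round 1: pos1(id94) recv 11: drop; pos2(id79) recv 94: fwd; pos3(id74) recv 79: fwd; pos4(id83) recv 74: drop; pos5(id60) recv 83: fwd; pos0(id11) recv 60: fwd
Round 2: pos3(id74) recv 94: fwd; pos4(id83) recv 79: drop; pos0(id11) recv 83: fwd; pos1(id94) recv 60: drop
Round 3: pos4(id83) recv 94: fwd; pos1(id94) recv 83: drop
Round 4: pos5(id60) recv 94: fwd
Round 5: pos0(id11) recv 94: fwd
Round 6: pos1(id94) recv 94: ELECTED

Answer: 74,79,94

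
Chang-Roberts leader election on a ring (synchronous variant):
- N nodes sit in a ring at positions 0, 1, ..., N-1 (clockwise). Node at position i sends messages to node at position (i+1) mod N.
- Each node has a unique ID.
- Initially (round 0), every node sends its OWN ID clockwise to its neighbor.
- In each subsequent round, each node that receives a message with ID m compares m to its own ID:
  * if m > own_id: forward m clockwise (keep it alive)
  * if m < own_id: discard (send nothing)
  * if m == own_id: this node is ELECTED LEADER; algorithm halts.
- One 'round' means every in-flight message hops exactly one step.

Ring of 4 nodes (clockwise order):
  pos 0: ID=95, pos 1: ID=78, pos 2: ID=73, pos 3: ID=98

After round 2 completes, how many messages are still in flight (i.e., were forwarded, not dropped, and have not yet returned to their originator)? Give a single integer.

Answer: 2

Derivation:
Round 1: pos1(id78) recv 95: fwd; pos2(id73) recv 78: fwd; pos3(id98) recv 73: drop; pos0(id95) recv 98: fwd
Round 2: pos2(id73) recv 95: fwd; pos3(id98) recv 78: drop; pos1(id78) recv 98: fwd
After round 2: 2 messages still in flight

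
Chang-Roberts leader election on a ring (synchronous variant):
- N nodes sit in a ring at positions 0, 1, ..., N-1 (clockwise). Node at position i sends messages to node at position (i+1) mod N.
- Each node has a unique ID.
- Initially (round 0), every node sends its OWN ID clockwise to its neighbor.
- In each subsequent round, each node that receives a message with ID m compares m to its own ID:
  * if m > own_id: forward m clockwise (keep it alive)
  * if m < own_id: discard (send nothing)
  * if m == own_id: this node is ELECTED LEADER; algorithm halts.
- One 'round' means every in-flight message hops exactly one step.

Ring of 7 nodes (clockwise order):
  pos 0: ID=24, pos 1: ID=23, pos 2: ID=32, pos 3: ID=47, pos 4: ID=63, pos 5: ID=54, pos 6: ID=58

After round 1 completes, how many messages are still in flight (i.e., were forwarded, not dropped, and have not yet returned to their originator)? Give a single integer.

Round 1: pos1(id23) recv 24: fwd; pos2(id32) recv 23: drop; pos3(id47) recv 32: drop; pos4(id63) recv 47: drop; pos5(id54) recv 63: fwd; pos6(id58) recv 54: drop; pos0(id24) recv 58: fwd
After round 1: 3 messages still in flight

Answer: 3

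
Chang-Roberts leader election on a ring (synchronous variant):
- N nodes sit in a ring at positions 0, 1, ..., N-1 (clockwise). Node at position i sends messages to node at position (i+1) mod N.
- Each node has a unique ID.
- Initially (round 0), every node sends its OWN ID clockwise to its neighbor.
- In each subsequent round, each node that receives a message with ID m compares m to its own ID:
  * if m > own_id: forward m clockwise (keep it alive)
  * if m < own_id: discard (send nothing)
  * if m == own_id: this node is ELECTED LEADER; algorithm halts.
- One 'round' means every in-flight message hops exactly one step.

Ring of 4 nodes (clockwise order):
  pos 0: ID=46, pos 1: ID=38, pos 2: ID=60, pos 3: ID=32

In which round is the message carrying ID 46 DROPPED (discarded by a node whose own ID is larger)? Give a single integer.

Round 1: pos1(id38) recv 46: fwd; pos2(id60) recv 38: drop; pos3(id32) recv 60: fwd; pos0(id46) recv 32: drop
Round 2: pos2(id60) recv 46: drop; pos0(id46) recv 60: fwd
Round 3: pos1(id38) recv 60: fwd
Round 4: pos2(id60) recv 60: ELECTED
Message ID 46 originates at pos 0; dropped at pos 2 in round 2

Answer: 2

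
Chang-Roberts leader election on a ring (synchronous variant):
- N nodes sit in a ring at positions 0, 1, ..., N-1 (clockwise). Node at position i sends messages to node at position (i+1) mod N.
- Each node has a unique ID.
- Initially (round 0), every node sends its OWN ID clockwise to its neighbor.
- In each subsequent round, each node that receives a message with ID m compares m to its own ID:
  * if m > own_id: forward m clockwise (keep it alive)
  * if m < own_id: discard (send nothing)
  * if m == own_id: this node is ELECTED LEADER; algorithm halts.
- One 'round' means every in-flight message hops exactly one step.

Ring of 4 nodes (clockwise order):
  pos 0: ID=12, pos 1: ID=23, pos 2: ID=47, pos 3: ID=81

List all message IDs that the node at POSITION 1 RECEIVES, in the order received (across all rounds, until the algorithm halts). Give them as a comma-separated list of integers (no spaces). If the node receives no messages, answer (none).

Answer: 12,81

Derivation:
Round 1: pos1(id23) recv 12: drop; pos2(id47) recv 23: drop; pos3(id81) recv 47: drop; pos0(id12) recv 81: fwd
Round 2: pos1(id23) recv 81: fwd
Round 3: pos2(id47) recv 81: fwd
Round 4: pos3(id81) recv 81: ELECTED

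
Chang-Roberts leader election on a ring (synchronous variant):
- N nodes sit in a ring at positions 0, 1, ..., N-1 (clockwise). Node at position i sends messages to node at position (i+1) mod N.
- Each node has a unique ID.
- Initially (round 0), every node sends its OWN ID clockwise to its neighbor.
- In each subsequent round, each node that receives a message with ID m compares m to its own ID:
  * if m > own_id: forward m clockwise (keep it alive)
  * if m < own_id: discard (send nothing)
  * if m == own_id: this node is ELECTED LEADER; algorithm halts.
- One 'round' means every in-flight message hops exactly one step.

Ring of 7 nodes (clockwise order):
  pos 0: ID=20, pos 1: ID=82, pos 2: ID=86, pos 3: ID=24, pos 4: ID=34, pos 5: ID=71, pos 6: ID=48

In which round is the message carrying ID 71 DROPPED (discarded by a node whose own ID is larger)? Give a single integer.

Round 1: pos1(id82) recv 20: drop; pos2(id86) recv 82: drop; pos3(id24) recv 86: fwd; pos4(id34) recv 24: drop; pos5(id71) recv 34: drop; pos6(id48) recv 71: fwd; pos0(id20) recv 48: fwd
Round 2: pos4(id34) recv 86: fwd; pos0(id20) recv 71: fwd; pos1(id82) recv 48: drop
Round 3: pos5(id71) recv 86: fwd; pos1(id82) recv 71: drop
Round 4: pos6(id48) recv 86: fwd
Round 5: pos0(id20) recv 86: fwd
Round 6: pos1(id82) recv 86: fwd
Round 7: pos2(id86) recv 86: ELECTED
Message ID 71 originates at pos 5; dropped at pos 1 in round 3

Answer: 3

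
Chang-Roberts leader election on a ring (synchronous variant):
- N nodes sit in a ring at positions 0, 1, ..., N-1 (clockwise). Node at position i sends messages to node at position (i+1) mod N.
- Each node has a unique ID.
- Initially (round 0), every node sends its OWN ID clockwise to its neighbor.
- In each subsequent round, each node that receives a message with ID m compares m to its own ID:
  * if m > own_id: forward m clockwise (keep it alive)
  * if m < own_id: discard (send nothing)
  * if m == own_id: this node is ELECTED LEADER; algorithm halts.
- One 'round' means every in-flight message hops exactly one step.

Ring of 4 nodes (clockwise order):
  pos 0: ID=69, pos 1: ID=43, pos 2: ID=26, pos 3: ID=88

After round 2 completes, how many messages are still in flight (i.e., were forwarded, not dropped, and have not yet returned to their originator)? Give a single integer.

Answer: 2

Derivation:
Round 1: pos1(id43) recv 69: fwd; pos2(id26) recv 43: fwd; pos3(id88) recv 26: drop; pos0(id69) recv 88: fwd
Round 2: pos2(id26) recv 69: fwd; pos3(id88) recv 43: drop; pos1(id43) recv 88: fwd
After round 2: 2 messages still in flight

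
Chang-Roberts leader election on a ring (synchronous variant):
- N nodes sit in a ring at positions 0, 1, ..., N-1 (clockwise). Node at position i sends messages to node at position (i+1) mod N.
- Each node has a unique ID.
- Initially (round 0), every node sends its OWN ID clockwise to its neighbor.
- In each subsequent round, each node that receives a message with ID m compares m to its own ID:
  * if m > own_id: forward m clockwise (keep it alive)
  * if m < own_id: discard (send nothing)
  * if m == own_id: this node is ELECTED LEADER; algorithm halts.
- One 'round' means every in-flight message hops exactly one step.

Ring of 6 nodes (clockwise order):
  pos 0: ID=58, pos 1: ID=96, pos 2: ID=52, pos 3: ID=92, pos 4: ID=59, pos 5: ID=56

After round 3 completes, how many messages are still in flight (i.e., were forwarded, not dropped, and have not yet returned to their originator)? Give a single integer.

Round 1: pos1(id96) recv 58: drop; pos2(id52) recv 96: fwd; pos3(id92) recv 52: drop; pos4(id59) recv 92: fwd; pos5(id56) recv 59: fwd; pos0(id58) recv 56: drop
Round 2: pos3(id92) recv 96: fwd; pos5(id56) recv 92: fwd; pos0(id58) recv 59: fwd
Round 3: pos4(id59) recv 96: fwd; pos0(id58) recv 92: fwd; pos1(id96) recv 59: drop
After round 3: 2 messages still in flight

Answer: 2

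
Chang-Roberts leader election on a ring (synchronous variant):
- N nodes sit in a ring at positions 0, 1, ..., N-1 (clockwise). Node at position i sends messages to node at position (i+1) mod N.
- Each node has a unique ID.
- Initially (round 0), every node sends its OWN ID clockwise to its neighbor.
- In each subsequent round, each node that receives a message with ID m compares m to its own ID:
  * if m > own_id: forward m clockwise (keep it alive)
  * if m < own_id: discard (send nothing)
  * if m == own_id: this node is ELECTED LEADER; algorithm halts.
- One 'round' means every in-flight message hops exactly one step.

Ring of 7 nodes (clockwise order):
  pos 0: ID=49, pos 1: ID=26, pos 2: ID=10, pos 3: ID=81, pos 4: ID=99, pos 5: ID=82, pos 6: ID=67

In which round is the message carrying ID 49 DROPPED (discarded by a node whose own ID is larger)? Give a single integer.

Answer: 3

Derivation:
Round 1: pos1(id26) recv 49: fwd; pos2(id10) recv 26: fwd; pos3(id81) recv 10: drop; pos4(id99) recv 81: drop; pos5(id82) recv 99: fwd; pos6(id67) recv 82: fwd; pos0(id49) recv 67: fwd
Round 2: pos2(id10) recv 49: fwd; pos3(id81) recv 26: drop; pos6(id67) recv 99: fwd; pos0(id49) recv 82: fwd; pos1(id26) recv 67: fwd
Round 3: pos3(id81) recv 49: drop; pos0(id49) recv 99: fwd; pos1(id26) recv 82: fwd; pos2(id10) recv 67: fwd
Round 4: pos1(id26) recv 99: fwd; pos2(id10) recv 82: fwd; pos3(id81) recv 67: drop
Round 5: pos2(id10) recv 99: fwd; pos3(id81) recv 82: fwd
Round 6: pos3(id81) recv 99: fwd; pos4(id99) recv 82: drop
Round 7: pos4(id99) recv 99: ELECTED
Message ID 49 originates at pos 0; dropped at pos 3 in round 3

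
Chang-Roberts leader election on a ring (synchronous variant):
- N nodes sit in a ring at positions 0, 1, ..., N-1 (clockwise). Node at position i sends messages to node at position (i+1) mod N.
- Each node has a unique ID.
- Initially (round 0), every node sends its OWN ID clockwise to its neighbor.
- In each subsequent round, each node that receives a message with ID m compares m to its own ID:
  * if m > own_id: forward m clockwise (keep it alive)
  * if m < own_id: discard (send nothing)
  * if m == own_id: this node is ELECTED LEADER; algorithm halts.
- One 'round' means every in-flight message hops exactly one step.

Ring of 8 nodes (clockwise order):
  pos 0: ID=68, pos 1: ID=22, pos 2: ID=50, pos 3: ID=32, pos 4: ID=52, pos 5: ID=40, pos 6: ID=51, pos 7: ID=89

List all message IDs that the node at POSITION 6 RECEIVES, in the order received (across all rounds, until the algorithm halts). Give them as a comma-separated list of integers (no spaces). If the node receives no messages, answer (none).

Round 1: pos1(id22) recv 68: fwd; pos2(id50) recv 22: drop; pos3(id32) recv 50: fwd; pos4(id52) recv 32: drop; pos5(id40) recv 52: fwd; pos6(id51) recv 40: drop; pos7(id89) recv 51: drop; pos0(id68) recv 89: fwd
Round 2: pos2(id50) recv 68: fwd; pos4(id52) recv 50: drop; pos6(id51) recv 52: fwd; pos1(id22) recv 89: fwd
Round 3: pos3(id32) recv 68: fwd; pos7(id89) recv 52: drop; pos2(id50) recv 89: fwd
Round 4: pos4(id52) recv 68: fwd; pos3(id32) recv 89: fwd
Round 5: pos5(id40) recv 68: fwd; pos4(id52) recv 89: fwd
Round 6: pos6(id51) recv 68: fwd; pos5(id40) recv 89: fwd
Round 7: pos7(id89) recv 68: drop; pos6(id51) recv 89: fwd
Round 8: pos7(id89) recv 89: ELECTED

Answer: 40,52,68,89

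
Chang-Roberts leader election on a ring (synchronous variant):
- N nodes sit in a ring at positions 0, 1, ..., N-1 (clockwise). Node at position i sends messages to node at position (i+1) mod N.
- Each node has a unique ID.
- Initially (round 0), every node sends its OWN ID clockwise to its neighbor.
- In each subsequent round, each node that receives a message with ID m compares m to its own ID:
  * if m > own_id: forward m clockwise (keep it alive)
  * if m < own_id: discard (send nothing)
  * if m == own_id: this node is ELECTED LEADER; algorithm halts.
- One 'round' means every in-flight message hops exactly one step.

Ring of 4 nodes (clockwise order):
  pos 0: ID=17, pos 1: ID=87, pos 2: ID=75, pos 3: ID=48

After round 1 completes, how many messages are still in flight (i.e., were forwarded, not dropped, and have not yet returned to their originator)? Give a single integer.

Round 1: pos1(id87) recv 17: drop; pos2(id75) recv 87: fwd; pos3(id48) recv 75: fwd; pos0(id17) recv 48: fwd
After round 1: 3 messages still in flight

Answer: 3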